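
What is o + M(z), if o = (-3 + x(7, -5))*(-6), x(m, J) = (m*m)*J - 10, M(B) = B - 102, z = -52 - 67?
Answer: 1327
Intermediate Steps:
z = -119
M(B) = -102 + B
x(m, J) = -10 + J*m² (x(m, J) = m²*J - 10 = J*m² - 10 = -10 + J*m²)
o = 1548 (o = (-3 + (-10 - 5*7²))*(-6) = (-3 + (-10 - 5*49))*(-6) = (-3 + (-10 - 245))*(-6) = (-3 - 255)*(-6) = -258*(-6) = 1548)
o + M(z) = 1548 + (-102 - 119) = 1548 - 221 = 1327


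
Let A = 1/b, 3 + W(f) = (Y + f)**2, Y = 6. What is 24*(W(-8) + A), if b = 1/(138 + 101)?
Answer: 5760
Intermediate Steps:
b = 1/239 ≈ 0.0041841
W(f) = -3 + (6 + f)**2
A = 239 (A = 1/(1/239) = 239)
24*(W(-8) + A) = 24*((-3 + (6 - 8)**2) + 239) = 24*((-3 + (-2)**2) + 239) = 24*((-3 + 4) + 239) = 24*(1 + 239) = 24*240 = 5760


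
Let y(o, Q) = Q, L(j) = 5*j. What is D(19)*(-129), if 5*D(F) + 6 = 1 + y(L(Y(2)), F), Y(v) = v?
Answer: -1806/5 ≈ -361.20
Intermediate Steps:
D(F) = -1 + F/5 (D(F) = -6/5 + (1 + F)/5 = -6/5 + (⅕ + F/5) = -1 + F/5)
D(19)*(-129) = (-1 + (⅕)*19)*(-129) = (-1 + 19/5)*(-129) = (14/5)*(-129) = -1806/5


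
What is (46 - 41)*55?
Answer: 275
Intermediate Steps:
(46 - 41)*55 = 5*55 = 275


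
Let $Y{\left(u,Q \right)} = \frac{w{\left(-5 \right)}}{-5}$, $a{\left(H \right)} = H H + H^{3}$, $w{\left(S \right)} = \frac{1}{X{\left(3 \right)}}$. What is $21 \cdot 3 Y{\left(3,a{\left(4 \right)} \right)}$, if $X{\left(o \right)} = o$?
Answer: $- \frac{21}{5} \approx -4.2$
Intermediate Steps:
$w{\left(S \right)} = \frac{1}{3}$
$a{\left(H \right)} = H^{2} + H^{3}$
$Y{\left(u,Q \right)} = - \frac{1}{15}$ ($Y{\left(u,Q \right)} = \frac{1}{3 \left(-5\right)} = \frac{1}{3} \left(- \frac{1}{5}\right) = - \frac{1}{15}$)
$21 \cdot 3 Y{\left(3,a{\left(4 \right)} \right)} = 21 \cdot 3 \left(- \frac{1}{15}\right) = 63 \left(- \frac{1}{15}\right) = - \frac{21}{5}$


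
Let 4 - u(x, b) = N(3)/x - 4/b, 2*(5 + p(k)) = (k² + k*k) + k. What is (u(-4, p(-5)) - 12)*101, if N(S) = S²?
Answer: -78073/140 ≈ -557.66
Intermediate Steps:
p(k) = -5 + k² + k/2 (p(k) = -5 + ((k² + k*k) + k)/2 = -5 + ((k² + k²) + k)/2 = -5 + (2*k² + k)/2 = -5 + (k + 2*k²)/2 = -5 + (k² + k/2) = -5 + k² + k/2)
u(x, b) = 4 - 9/x + 4/b (u(x, b) = 4 - (3²/x - 4/b) = 4 - (9/x - 4/b) = 4 - (-4/b + 9/x) = 4 + (-9/x + 4/b) = 4 - 9/x + 4/b)
(u(-4, p(-5)) - 12)*101 = ((4 - 9/(-4) + 4/(-5 + (-5)² + (½)*(-5))) - 12)*101 = ((4 - 9*(-¼) + 4/(-5 + 25 - 5/2)) - 12)*101 = ((4 + 9/4 + 4/(35/2)) - 12)*101 = ((4 + 9/4 + 4*(2/35)) - 12)*101 = ((4 + 9/4 + 8/35) - 12)*101 = (907/140 - 12)*101 = -773/140*101 = -78073/140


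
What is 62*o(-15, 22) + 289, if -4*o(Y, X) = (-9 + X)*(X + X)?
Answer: -8577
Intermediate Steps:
o(Y, X) = -X*(-9 + X)/2 (o(Y, X) = -(-9 + X)*(X + X)/4 = -(-9 + X)*2*X/4 = -X*(-9 + X)/2)
62*o(-15, 22) + 289 = 62*((1/2)*22*(9 - 1*22)) + 289 = 62*((1/2)*22*(9 - 22)) + 289 = 62*((1/2)*22*(-13)) + 289 = 62*(-143) + 289 = -8866 + 289 = -8577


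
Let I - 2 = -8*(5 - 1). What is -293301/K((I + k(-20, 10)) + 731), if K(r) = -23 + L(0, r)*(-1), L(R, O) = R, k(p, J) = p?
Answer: 293301/23 ≈ 12752.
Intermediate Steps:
I = -30 (I = 2 - 8*(5 - 1) = 2 - 8*4 = 2 - 32 = -30)
K(r) = -23 (K(r) = -23 + 0*(-1) = -23 + 0 = -23)
-293301/K((I + k(-20, 10)) + 731) = -293301/(-23) = -293301*(-1/23) = 293301/23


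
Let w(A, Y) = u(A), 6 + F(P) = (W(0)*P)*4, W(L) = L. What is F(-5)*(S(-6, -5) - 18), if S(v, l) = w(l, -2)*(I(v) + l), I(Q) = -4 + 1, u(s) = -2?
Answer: 12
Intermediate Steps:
F(P) = -6 (F(P) = -6 + (0*P)*4 = -6 + 0*4 = -6 + 0 = -6)
w(A, Y) = -2
I(Q) = -3
S(v, l) = 6 - 2*l (S(v, l) = -2*(-3 + l) = 6 - 2*l)
F(-5)*(S(-6, -5) - 18) = -6*((6 - 2*(-5)) - 18) = -6*((6 + 10) - 18) = -6*(16 - 18) = -6*(-2) = 12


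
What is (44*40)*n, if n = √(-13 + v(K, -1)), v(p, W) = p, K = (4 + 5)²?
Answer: 3520*√17 ≈ 14513.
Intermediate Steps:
K = 81 (K = 9² = 81)
n = 2*√17 (n = √(-13 + 81) = √68 = 2*√17 ≈ 8.2462)
(44*40)*n = (44*40)*(2*√17) = 1760*(2*√17) = 3520*√17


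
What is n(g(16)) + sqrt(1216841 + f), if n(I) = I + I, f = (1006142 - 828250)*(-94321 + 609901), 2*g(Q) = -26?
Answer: -26 + sqrt(91718774201) ≈ 3.0283e+5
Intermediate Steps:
g(Q) = -13 (g(Q) = (1/2)*(-26) = -13)
f = 91717557360 (f = 177892*515580 = 91717557360)
n(I) = 2*I
n(g(16)) + sqrt(1216841 + f) = 2*(-13) + sqrt(1216841 + 91717557360) = -26 + sqrt(91718774201)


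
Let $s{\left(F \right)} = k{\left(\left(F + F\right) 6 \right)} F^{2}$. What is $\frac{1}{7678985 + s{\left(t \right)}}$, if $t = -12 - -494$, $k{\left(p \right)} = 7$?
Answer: $\frac{1}{9305253} \approx 1.0747 \cdot 10^{-7}$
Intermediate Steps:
$t = 482$ ($t = -12 + 494 = 482$)
$s{\left(F \right)} = 7 F^{2}$
$\frac{1}{7678985 + s{\left(t \right)}} = \frac{1}{7678985 + 7 \cdot 482^{2}} = \frac{1}{7678985 + 7 \cdot 232324} = \frac{1}{7678985 + 1626268} = \frac{1}{9305253}$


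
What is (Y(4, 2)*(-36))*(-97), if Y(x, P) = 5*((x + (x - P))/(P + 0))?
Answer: 52380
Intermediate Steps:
Y(x, P) = 5*(-P + 2*x)/P (Y(x, P) = 5*((-P + 2*x)/P) = 5*(-P + 2*x)/P)
(Y(4, 2)*(-36))*(-97) = ((-5 + 10*4/2)*(-36))*(-97) = ((-5 + 10*4*(½))*(-36))*(-97) = ((-5 + 20)*(-36))*(-97) = (15*(-36))*(-97) = -540*(-97) = 52380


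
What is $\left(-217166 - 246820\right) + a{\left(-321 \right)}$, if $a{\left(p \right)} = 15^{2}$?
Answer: $-463761$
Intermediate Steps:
$a{\left(p \right)} = 225$
$\left(-217166 - 246820\right) + a{\left(-321 \right)} = \left(-217166 - 246820\right) + 225 = -463986 + 225 = -463761$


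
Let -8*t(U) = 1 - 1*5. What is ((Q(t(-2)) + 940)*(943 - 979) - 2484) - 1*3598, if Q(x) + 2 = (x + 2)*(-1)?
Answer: -39760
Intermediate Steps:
t(U) = ½ (t(U) = -(1 - 1*5)/8 = -(1 - 5)/8 = -⅛*(-4) = ½)
Q(x) = -4 - x (Q(x) = -2 + (x + 2)*(-1) = -2 + (2 + x)*(-1) = -2 + (-2 - x) = -4 - x)
((Q(t(-2)) + 940)*(943 - 979) - 2484) - 1*3598 = (((-4 - 1*½) + 940)*(943 - 979) - 2484) - 1*3598 = (((-4 - ½) + 940)*(-36) - 2484) - 3598 = ((-9/2 + 940)*(-36) - 2484) - 3598 = ((1871/2)*(-36) - 2484) - 3598 = (-33678 - 2484) - 3598 = -36162 - 3598 = -39760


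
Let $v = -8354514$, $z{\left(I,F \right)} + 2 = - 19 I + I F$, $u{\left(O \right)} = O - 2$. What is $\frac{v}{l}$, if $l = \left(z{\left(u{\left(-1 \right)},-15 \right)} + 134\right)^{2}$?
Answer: $- \frac{1392419}{9126} \approx -152.58$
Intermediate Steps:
$u{\left(O \right)} = -2 + O$
$z{\left(I,F \right)} = -2 - 19 I + F I$ ($z{\left(I,F \right)} = -2 + \left(- 19 I + I F\right) = -2 + \left(- 19 I + F I\right) = -2 - 19 I + F I$)
$l = 54756$ ($l = \left(\left(-2 - 19 \left(-2 - 1\right) - 15 \left(-2 - 1\right)\right) + 134\right)^{2} = \left(\left(-2 - -57 - -45\right) + 134\right)^{2} = \left(\left(-2 + 57 + 45\right) + 134\right)^{2} = \left(100 + 134\right)^{2} = 234^{2} = 54756$)
$\frac{v}{l} = - \frac{8354514}{54756} = \left(-8354514\right) \frac{1}{54756} = - \frac{1392419}{9126}$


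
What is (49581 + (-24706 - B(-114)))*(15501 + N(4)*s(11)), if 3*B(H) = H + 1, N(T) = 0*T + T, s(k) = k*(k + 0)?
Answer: 1194686930/3 ≈ 3.9823e+8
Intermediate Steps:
s(k) = k**2 (s(k) = k*k = k**2)
N(T) = T (N(T) = 0 + T = T)
B(H) = 1/3 + H/3 (B(H) = (H + 1)/3 = (1 + H)/3 = 1/3 + H/3)
(49581 + (-24706 - B(-114)))*(15501 + N(4)*s(11)) = (49581 + (-24706 - (1/3 + (1/3)*(-114))))*(15501 + 4*11**2) = (49581 + (-24706 - (1/3 - 38)))*(15501 + 4*121) = (49581 + (-24706 - 1*(-113/3)))*(15501 + 484) = (49581 + (-24706 + 113/3))*15985 = (49581 - 74005/3)*15985 = (74738/3)*15985 = 1194686930/3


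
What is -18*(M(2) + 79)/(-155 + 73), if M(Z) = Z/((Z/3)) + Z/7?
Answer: 5184/287 ≈ 18.063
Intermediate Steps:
M(Z) = 3 + Z/7 (M(Z) = Z/((Z*(⅓))) + Z*(⅐) = Z/((Z/3)) + Z/7 = Z*(3/Z) + Z/7 = 3 + Z/7)
-18*(M(2) + 79)/(-155 + 73) = -18*((3 + (⅐)*2) + 79)/(-155 + 73) = -18*((3 + 2/7) + 79)/(-82) = -18*(23/7 + 79)*(-1)/82 = -10368*(-1)/(7*82) = -18*(-288/287) = 5184/287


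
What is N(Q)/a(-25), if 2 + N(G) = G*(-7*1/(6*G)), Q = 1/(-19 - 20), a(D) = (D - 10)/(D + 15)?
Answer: -19/21 ≈ -0.90476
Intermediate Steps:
a(D) = (-10 + D)/(15 + D)
Q = -1/39 (Q = 1/(-39) = -1/39 ≈ -0.025641)
N(G) = -19/6 (N(G) = -2 + G*(-7*1/(6*G)) = -2 + G*(-7/(6*G)) = -2 - 7/6 = -19/6)
N(Q)/a(-25) = -19*(15 - 25)/(-10 - 25)/6 = -19/(6*(-35/(-10))) = -19/(6*((-⅒*(-35)))) = -19/(6*7/2) = -19/6*2/7 = -19/21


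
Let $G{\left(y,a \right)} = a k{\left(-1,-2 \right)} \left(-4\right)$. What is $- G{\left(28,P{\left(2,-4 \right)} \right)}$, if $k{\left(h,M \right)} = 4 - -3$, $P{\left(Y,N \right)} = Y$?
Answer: $56$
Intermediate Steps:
$k{\left(h,M \right)} = 7$ ($k{\left(h,M \right)} = 4 + 3 = 7$)
$G{\left(y,a \right)} = - 28 a$ ($G{\left(y,a \right)} = a 7 \left(-4\right) = 7 a \left(-4\right) = - 28 a$)
$- G{\left(28,P{\left(2,-4 \right)} \right)} = - \left(-28\right) 2 = \left(-1\right) \left(-56\right) = 56$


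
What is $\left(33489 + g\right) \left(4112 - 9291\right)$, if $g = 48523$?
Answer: $-424740148$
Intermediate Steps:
$\left(33489 + g\right) \left(4112 - 9291\right) = \left(33489 + 48523\right) \left(4112 - 9291\right) = 82012 \left(-5179\right) = -424740148$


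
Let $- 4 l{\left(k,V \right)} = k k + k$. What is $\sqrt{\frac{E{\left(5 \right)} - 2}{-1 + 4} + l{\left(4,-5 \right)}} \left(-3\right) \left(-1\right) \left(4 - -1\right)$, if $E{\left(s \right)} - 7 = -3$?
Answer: $5 i \sqrt{39} \approx 31.225 i$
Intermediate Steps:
$E{\left(s \right)} = 4$ ($E{\left(s \right)} = 7 - 3 = 4$)
$l{\left(k,V \right)} = - \frac{k}{4} - \frac{k^{2}}{4}$ ($l{\left(k,V \right)} = - \frac{k k + k}{4} = - \frac{k^{2} + k}{4} = - \frac{k + k^{2}}{4} = - \frac{k}{4} - \frac{k^{2}}{4}$)
$\sqrt{\frac{E{\left(5 \right)} - 2}{-1 + 4} + l{\left(4,-5 \right)}} \left(-3\right) \left(-1\right) \left(4 - -1\right) = \sqrt{\frac{4 - 2}{-1 + 4} - 1 \left(1 + 4\right)} \left(-3\right) \left(-1\right) \left(4 - -1\right) = \sqrt{\frac{2}{3} - 1 \cdot 5} \cdot 3 \left(4 + 1\right) = \sqrt{2 \cdot \frac{1}{3} - 5} \cdot 3 \cdot 5 = \sqrt{\frac{2}{3} - 5} \cdot 15 = \sqrt{- \frac{13}{3}} \cdot 15 = \frac{i \sqrt{39}}{3} \cdot 15 = 5 i \sqrt{39}$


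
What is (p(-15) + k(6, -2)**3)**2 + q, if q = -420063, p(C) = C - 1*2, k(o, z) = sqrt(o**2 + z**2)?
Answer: -355774 - 2720*sqrt(10) ≈ -3.6438e+5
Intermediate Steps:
p(C) = -2 + C (p(C) = C - 2 = -2 + C)
(p(-15) + k(6, -2)**3)**2 + q = ((-2 - 15) + (sqrt(6**2 + (-2)**2))**3)**2 - 420063 = (-17 + (sqrt(36 + 4))**3)**2 - 420063 = (-17 + (sqrt(40))**3)**2 - 420063 = (-17 + (2*sqrt(10))**3)**2 - 420063 = (-17 + 80*sqrt(10))**2 - 420063 = -420063 + (-17 + 80*sqrt(10))**2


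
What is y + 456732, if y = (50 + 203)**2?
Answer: 520741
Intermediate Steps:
y = 64009 (y = 253**2 = 64009)
y + 456732 = 64009 + 456732 = 520741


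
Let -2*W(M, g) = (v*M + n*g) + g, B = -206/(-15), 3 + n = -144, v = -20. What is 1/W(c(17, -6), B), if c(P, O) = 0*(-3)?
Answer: 15/15038 ≈ 0.00099747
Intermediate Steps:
n = -147 (n = -3 - 144 = -147)
c(P, O) = 0
B = 206/15 (B = -206*(-1/15) = 206/15 ≈ 13.733)
W(M, g) = 10*M + 73*g (W(M, g) = -((-20*M - 147*g) + g)/2 = -((-147*g - 20*M) + g)/2 = -(-146*g - 20*M)/2 = 10*M + 73*g)
1/W(c(17, -6), B) = 1/(10*0 + 73*(206/15)) = 1/(0 + 15038/15) = 1/(15038/15) = 15/15038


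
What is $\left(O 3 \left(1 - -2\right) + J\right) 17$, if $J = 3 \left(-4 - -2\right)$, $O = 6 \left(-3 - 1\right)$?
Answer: $-3774$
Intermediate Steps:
$O = -24$ ($O = 6 \left(-4\right) = -24$)
$J = -6$ ($J = 3 \left(-4 + 2\right) = 3 \left(-2\right) = -6$)
$\left(O 3 \left(1 - -2\right) + J\right) 17 = \left(\left(-24\right) 3 \left(1 - -2\right) - 6\right) 17 = \left(- 72 \left(1 + 2\right) - 6\right) 17 = \left(\left(-72\right) 3 - 6\right) 17 = \left(-216 - 6\right) 17 = \left(-222\right) 17 = -3774$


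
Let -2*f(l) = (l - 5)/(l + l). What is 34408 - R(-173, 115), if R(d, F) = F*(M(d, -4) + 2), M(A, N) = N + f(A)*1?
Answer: 11994983/346 ≈ 34668.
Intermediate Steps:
f(l) = -(-5 + l)/(4*l) (f(l) = -(l - 5)/(2*(l + l)) = -(-5 + l)/(2*(2*l)) = -(-5 + l)*1/(2*l)/2 = -(-5 + l)/(4*l))
M(A, N) = N + (5 - A)/(4*A) (M(A, N) = N + ((5 - A)/(4*A))*1 = N + (5 - A)/(4*A))
R(d, F) = F*(-9/4 + 5/(4*d)) (R(d, F) = F*((-1/4 - 4 + 5/(4*d)) + 2) = F*((-17/4 + 5/(4*d)) + 2) = F*(-9/4 + 5/(4*d)))
34408 - R(-173, 115) = 34408 - 115*(5 - 9*(-173))/(4*(-173)) = 34408 - 115*(-1)*(5 + 1557)/(4*173) = 34408 - 115*(-1)*1562/(4*173) = 34408 - 1*(-89815/346) = 34408 + 89815/346 = 11994983/346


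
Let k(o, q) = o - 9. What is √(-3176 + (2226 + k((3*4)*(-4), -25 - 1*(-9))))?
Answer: I*√1007 ≈ 31.733*I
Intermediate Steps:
k(o, q) = -9 + o
√(-3176 + (2226 + k((3*4)*(-4), -25 - 1*(-9)))) = √(-3176 + (2226 + (-9 + (3*4)*(-4)))) = √(-3176 + (2226 + (-9 + 12*(-4)))) = √(-3176 + (2226 + (-9 - 48))) = √(-3176 + (2226 - 57)) = √(-3176 + 2169) = √(-1007) = I*√1007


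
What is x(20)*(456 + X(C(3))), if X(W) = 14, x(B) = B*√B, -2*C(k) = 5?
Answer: 18800*√5 ≈ 42038.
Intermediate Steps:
C(k) = -5/2 (C(k) = -½*5 = -5/2)
x(B) = B^(3/2)
x(20)*(456 + X(C(3))) = 20^(3/2)*(456 + 14) = (40*√5)*470 = 18800*√5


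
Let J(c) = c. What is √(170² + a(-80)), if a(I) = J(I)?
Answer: 2*√7205 ≈ 169.76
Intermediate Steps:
a(I) = I
√(170² + a(-80)) = √(170² - 80) = √(28900 - 80) = √28820 = 2*√7205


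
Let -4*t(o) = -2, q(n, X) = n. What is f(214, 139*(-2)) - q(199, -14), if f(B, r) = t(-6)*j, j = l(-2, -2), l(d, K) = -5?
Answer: -403/2 ≈ -201.50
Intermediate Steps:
j = -5
t(o) = ½ (t(o) = -¼*(-2) = ½)
f(B, r) = -5/2 (f(B, r) = (½)*(-5) = -5/2)
f(214, 139*(-2)) - q(199, -14) = -5/2 - 1*199 = -5/2 - 199 = -403/2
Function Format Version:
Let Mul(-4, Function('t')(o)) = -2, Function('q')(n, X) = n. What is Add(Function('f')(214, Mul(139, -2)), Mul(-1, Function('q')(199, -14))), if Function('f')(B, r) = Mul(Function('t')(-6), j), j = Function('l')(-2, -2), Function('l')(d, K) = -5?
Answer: Rational(-403, 2) ≈ -201.50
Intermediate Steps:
j = -5
Function('t')(o) = Rational(1, 2) (Function('t')(o) = Mul(Rational(-1, 4), -2) = Rational(1, 2))
Function('f')(B, r) = Rational(-5, 2) (Function('f')(B, r) = Mul(Rational(1, 2), -5) = Rational(-5, 2))
Add(Function('f')(214, Mul(139, -2)), Mul(-1, Function('q')(199, -14))) = Add(Rational(-5, 2), Mul(-1, 199)) = Add(Rational(-5, 2), -199) = Rational(-403, 2)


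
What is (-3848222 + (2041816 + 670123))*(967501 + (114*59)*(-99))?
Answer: -342733632441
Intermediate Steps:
(-3848222 + (2041816 + 670123))*(967501 + (114*59)*(-99)) = (-3848222 + 2711939)*(967501 + 6726*(-99)) = -1136283*(967501 - 665874) = -1136283*301627 = -342733632441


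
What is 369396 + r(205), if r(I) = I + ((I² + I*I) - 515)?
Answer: 453136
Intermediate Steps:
r(I) = -515 + I + 2*I² (r(I) = I + ((I² + I²) - 515) = I + (2*I² - 515) = I + (-515 + 2*I²) = -515 + I + 2*I²)
369396 + r(205) = 369396 + (-515 + 205 + 2*205²) = 369396 + (-515 + 205 + 2*42025) = 369396 + (-515 + 205 + 84050) = 369396 + 83740 = 453136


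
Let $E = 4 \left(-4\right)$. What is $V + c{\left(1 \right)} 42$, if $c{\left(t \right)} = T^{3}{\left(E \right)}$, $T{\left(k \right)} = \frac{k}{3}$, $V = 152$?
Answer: $- \frac{55976}{9} \approx -6219.6$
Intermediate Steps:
$E = -16$
$T{\left(k \right)} = \frac{k}{3}$ ($T{\left(k \right)} = k \frac{1}{3} = \frac{k}{3}$)
$c{\left(t \right)} = - \frac{4096}{27}$ ($c{\left(t \right)} = \left(\frac{1}{3} \left(-16\right)\right)^{3} = \left(- \frac{16}{3}\right)^{3} = - \frac{4096}{27}$)
$V + c{\left(1 \right)} 42 = 152 - \frac{57344}{9} = - \frac{55976}{9}$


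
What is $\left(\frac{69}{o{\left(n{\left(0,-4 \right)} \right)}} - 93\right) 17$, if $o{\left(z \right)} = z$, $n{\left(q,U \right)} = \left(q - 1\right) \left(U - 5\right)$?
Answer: $- \frac{4352}{3} \approx -1450.7$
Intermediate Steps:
$n{\left(q,U \right)} = \left(-1 + q\right) \left(-5 + U\right)$
$\left(\frac{69}{o{\left(n{\left(0,-4 \right)} \right)}} - 93\right) 17 = \left(\frac{69}{5 - -4 - 0 - 0} - 93\right) 17 = \left(\frac{69}{5 + 4 + 0 + 0} - 93\right) 17 = \left(\frac{69}{9} - 93\right) 17 = \left(69 \cdot \frac{1}{9} - 93\right) 17 = \left(\frac{23}{3} - 93\right) 17 = \left(- \frac{256}{3}\right) 17 = - \frac{4352}{3}$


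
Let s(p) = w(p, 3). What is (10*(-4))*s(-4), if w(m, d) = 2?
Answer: -80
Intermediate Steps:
s(p) = 2
(10*(-4))*s(-4) = (10*(-4))*2 = -40*2 = -80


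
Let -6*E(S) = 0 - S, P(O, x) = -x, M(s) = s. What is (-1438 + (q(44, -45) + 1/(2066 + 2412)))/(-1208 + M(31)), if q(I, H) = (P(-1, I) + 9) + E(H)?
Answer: 301349/239573 ≈ 1.2579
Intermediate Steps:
E(S) = S/6 (E(S) = -(0 - S)/6 = -(-1)*S/6 = S/6)
q(I, H) = 9 - I + H/6 (q(I, H) = (-I + 9) + H/6 = (9 - I) + H/6 = 9 - I + H/6)
(-1438 + (q(44, -45) + 1/(2066 + 2412)))/(-1208 + M(31)) = (-1438 + ((9 - 1*44 + (⅙)*(-45)) + 1/(2066 + 2412)))/(-1208 + 31) = (-1438 + ((9 - 44 - 15/2) + 1/4478))/(-1177) = (-1438 + (-85/2 + 1/4478))*(-1/1177) = (-1438 - 95157/2239)*(-1/1177) = -3314839/2239*(-1/1177) = 301349/239573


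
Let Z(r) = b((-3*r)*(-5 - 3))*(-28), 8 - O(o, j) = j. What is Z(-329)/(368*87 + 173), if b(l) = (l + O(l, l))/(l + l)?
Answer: 2/4538649 ≈ 4.4066e-7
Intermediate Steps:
O(o, j) = 8 - j
b(l) = 4/l (b(l) = (l + (8 - l))/(l + l) = 8/((2*l)) = 8*(1/(2*l)) = 4/l)
Z(r) = -14/(3*r) (Z(r) = (4/(((-3*r)*(-5 - 3))))*(-28) = (4/((-3*r*(-8))))*(-28) = (4/((24*r)))*(-28) = (4*(1/(24*r)))*(-28) = (1/(6*r))*(-28) = -14/(3*r))
Z(-329)/(368*87 + 173) = (-14/3/(-329))/(368*87 + 173) = (-14/3*(-1/329))/(32016 + 173) = (2/141)/32189 = (2/141)*(1/32189) = 2/4538649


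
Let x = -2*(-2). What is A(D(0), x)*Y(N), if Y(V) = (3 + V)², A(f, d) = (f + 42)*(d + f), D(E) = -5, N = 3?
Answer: -1332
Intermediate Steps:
x = 4
A(f, d) = (42 + f)*(d + f)
A(D(0), x)*Y(N) = ((-5)² + 42*4 + 42*(-5) + 4*(-5))*(3 + 3)² = (25 + 168 - 210 - 20)*6² = -37*36 = -1332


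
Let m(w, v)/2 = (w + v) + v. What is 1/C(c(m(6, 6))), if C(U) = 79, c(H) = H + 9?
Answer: 1/79 ≈ 0.012658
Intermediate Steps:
m(w, v) = 2*w + 4*v (m(w, v) = 2*((w + v) + v) = 2*((v + w) + v) = 2*(w + 2*v) = 2*w + 4*v)
c(H) = 9 + H
1/C(c(m(6, 6))) = 1/79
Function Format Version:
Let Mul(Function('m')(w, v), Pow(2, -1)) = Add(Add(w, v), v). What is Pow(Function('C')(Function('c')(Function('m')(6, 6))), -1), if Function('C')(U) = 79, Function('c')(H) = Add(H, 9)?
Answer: Rational(1, 79) ≈ 0.012658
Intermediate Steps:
Function('m')(w, v) = Add(Mul(2, w), Mul(4, v)) (Function('m')(w, v) = Mul(2, Add(Add(w, v), v)) = Mul(2, Add(Add(v, w), v)) = Mul(2, Add(w, Mul(2, v))) = Add(Mul(2, w), Mul(4, v)))
Function('c')(H) = Add(9, H)
Pow(Function('C')(Function('c')(Function('m')(6, 6))), -1) = Pow(79, -1) = Rational(1, 79)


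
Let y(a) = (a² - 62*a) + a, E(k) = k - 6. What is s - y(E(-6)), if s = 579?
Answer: -297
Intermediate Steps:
E(k) = -6 + k
y(a) = a² - 61*a
s - y(E(-6)) = 579 - (-6 - 6)*(-61 + (-6 - 6)) = 579 - (-12)*(-61 - 12) = 579 - (-12)*(-73) = 579 - 1*876 = 579 - 876 = -297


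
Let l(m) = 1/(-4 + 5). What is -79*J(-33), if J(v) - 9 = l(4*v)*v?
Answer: 1896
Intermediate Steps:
l(m) = 1 (l(m) = 1/1 = 1)
J(v) = 9 + v (J(v) = 9 + 1*v = 9 + v)
-79*J(-33) = -79*(9 - 33) = -79*(-24) = 1896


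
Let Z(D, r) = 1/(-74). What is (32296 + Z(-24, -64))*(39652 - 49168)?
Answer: -11371158474/37 ≈ -3.0733e+8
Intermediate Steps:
Z(D, r) = -1/74
(32296 + Z(-24, -64))*(39652 - 49168) = (32296 - 1/74)*(39652 - 49168) = (2389903/74)*(-9516) = -11371158474/37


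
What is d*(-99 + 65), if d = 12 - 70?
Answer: 1972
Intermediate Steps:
d = -58
d*(-99 + 65) = -58*(-99 + 65) = -58*(-34) = 1972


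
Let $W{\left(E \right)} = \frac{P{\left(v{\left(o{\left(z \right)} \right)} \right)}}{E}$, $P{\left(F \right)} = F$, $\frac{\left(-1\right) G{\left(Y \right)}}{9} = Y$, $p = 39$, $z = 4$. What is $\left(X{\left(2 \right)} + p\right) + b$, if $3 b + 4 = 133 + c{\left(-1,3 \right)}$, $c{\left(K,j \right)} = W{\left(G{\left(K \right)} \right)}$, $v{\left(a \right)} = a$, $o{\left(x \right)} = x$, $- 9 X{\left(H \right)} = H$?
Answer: $\frac{2212}{27} \approx 81.926$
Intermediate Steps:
$X{\left(H \right)} = - \frac{H}{9}$
$G{\left(Y \right)} = - 9 Y$
$W{\left(E \right)} = \frac{4}{E}$
$c{\left(K,j \right)} = - \frac{4}{9 K}$ ($c{\left(K,j \right)} = \frac{4}{\left(-9\right) K} = 4 \left(- \frac{1}{9 K}\right) = - \frac{4}{9 K}$)
$b = \frac{1165}{27}$ ($b = - \frac{4}{3} + \frac{133 - \frac{4}{9 \left(-1\right)}}{3} = - \frac{4}{3} + \frac{133 - - \frac{4}{9}}{3} = - \frac{4}{3} + \frac{133 + \frac{4}{9}}{3} = - \frac{4}{3} + \frac{1}{3} \cdot \frac{1201}{9} = - \frac{4}{3} + \frac{1201}{27} = \frac{1165}{27} \approx 43.148$)
$\left(X{\left(2 \right)} + p\right) + b = \left(\left(- \frac{1}{9}\right) 2 + 39\right) + \frac{1165}{27} = \left(- \frac{2}{9} + 39\right) + \frac{1165}{27} = \frac{349}{9} + \frac{1165}{27} = \frac{2212}{27}$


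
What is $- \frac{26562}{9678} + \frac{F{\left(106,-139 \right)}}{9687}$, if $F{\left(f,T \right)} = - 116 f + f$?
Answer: $- \frac{62546819}{15625131} \approx -4.003$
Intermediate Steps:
$F{\left(f,T \right)} = - 115 f$
$- \frac{26562}{9678} + \frac{F{\left(106,-139 \right)}}{9687} = - \frac{26562}{9678} + \frac{\left(-115\right) 106}{9687} = \left(-26562\right) \frac{1}{9678} - \frac{12190}{9687} = - \frac{4427}{1613} - \frac{12190}{9687} = - \frac{62546819}{15625131}$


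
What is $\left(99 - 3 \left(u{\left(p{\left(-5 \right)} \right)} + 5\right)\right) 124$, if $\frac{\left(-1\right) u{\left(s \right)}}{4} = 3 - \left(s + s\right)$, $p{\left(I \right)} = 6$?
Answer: $-2976$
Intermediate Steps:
$u{\left(s \right)} = -12 + 8 s$ ($u{\left(s \right)} = - 4 \left(3 - \left(s + s\right)\right) = - 4 \left(3 - 2 s\right) = -12 + 8 s$)
$\left(99 - 3 \left(u{\left(p{\left(-5 \right)} \right)} + 5\right)\right) 124 = \left(99 - 3 \left(\left(-12 + 8 \cdot 6\right) + 5\right)\right) 124 = \left(99 - 3 \left(\left(-12 + 48\right) + 5\right)\right) 124 = \left(99 - 3 \left(36 + 5\right)\right) 124 = \left(99 - 123\right) 124 = \left(-24\right) 124 = -2976$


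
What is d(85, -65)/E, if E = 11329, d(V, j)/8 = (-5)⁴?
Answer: 5000/11329 ≈ 0.44135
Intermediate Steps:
d(V, j) = 5000 (d(V, j) = 8*(-5)⁴ = 8*625 = 5000)
d(85, -65)/E = 5000/11329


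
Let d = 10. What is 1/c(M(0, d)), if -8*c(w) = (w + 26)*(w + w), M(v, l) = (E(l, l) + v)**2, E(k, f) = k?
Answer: -1/3150 ≈ -0.00031746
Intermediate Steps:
M(v, l) = (l + v)**2
c(w) = -w*(26 + w)/4 (c(w) = -(w + 26)*(w + w)/8 = -(26 + w)*2*w/8 = -w*(26 + w)/4)
1/c(M(0, d)) = 1/(-(10 + 0)**2*(26 + (10 + 0)**2)/4) = 1/(-1/4*10**2*(26 + 10**2)) = 1/(-1/4*100*(26 + 100)) = 1/(-1/4*100*126) = 1/(-3150) = -1/3150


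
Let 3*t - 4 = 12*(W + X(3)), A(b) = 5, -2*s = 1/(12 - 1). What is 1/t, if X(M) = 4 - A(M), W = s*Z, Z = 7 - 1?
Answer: -33/124 ≈ -0.26613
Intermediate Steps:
s = -1/22 (s = -1/(2*(12 - 1)) = -½/11 = -½*1/11 = -1/22 ≈ -0.045455)
Z = 6
W = -3/11 (W = -1/22*6 = -3/11 ≈ -0.27273)
X(M) = -1 (X(M) = 4 - 1*5 = 4 - 5 = -1)
t = -124/33 (t = 4/3 + (12*(-3/11 - 1))/3 = 4/3 + (12*(-14/11))/3 = 4/3 + (⅓)*(-168/11) = 4/3 - 56/11 = -124/33 ≈ -3.7576)
1/t = 1/(-124/33) = -33/124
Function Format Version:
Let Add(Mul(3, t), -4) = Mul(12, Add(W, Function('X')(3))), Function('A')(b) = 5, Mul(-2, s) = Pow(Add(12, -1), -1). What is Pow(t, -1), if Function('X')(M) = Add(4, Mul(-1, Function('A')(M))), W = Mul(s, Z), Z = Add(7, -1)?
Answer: Rational(-33, 124) ≈ -0.26613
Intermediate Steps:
s = Rational(-1, 22) (s = Mul(Rational(-1, 2), Pow(Add(12, -1), -1)) = Mul(Rational(-1, 2), Pow(11, -1)) = Mul(Rational(-1, 2), Rational(1, 11)) = Rational(-1, 22) ≈ -0.045455)
Z = 6
W = Rational(-3, 11) (W = Mul(Rational(-1, 22), 6) = Rational(-3, 11) ≈ -0.27273)
Function('X')(M) = -1 (Function('X')(M) = Add(4, Mul(-1, 5)) = Add(4, -5) = -1)
t = Rational(-124, 33) (t = Add(Rational(4, 3), Mul(Rational(1, 3), Mul(12, Add(Rational(-3, 11), -1)))) = Add(Rational(4, 3), Mul(Rational(1, 3), Mul(12, Rational(-14, 11)))) = Add(Rational(4, 3), Mul(Rational(1, 3), Rational(-168, 11))) = Add(Rational(4, 3), Rational(-56, 11)) = Rational(-124, 33) ≈ -3.7576)
Pow(t, -1) = Pow(Rational(-124, 33), -1) = Rational(-33, 124)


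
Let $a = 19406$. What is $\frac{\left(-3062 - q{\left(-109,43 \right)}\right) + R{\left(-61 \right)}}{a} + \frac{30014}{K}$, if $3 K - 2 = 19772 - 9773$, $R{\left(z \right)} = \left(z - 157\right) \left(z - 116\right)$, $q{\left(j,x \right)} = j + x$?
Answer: $\frac{1051645321}{97039703} \approx 10.837$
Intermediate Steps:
$R{\left(z \right)} = \left(-157 + z\right) \left(-116 + z\right)$
$K = \frac{10001}{3}$ ($K = \frac{2}{3} + \frac{19772 - 9773}{3} = \frac{2}{3} + \frac{1}{3} \cdot 9999 = \frac{2}{3} + 3333 = \frac{10001}{3} \approx 3333.7$)
$\frac{\left(-3062 - q{\left(-109,43 \right)}\right) + R{\left(-61 \right)}}{a} + \frac{30014}{K} = \frac{\left(-3062 - \left(-109 + 43\right)\right) + \left(18212 + \left(-61\right)^{2} - -16653\right)}{19406} + \frac{30014}{\frac{10001}{3}} = \left(\left(-3062 - -66\right) + \left(18212 + 3721 + 16653\right)\right) \frac{1}{19406} + 30014 \cdot \frac{3}{10001} = \left(\left(-3062 + 66\right) + 38586\right) \frac{1}{19406} + \frac{90042}{10001} = \left(-2996 + 38586\right) \frac{1}{19406} + \frac{90042}{10001} = 35590 \cdot \frac{1}{19406} + \frac{90042}{10001} = \frac{17795}{9703} + \frac{90042}{10001} = \frac{1051645321}{97039703}$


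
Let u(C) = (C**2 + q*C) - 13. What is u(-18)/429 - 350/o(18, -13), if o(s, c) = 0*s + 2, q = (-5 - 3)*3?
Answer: -74332/429 ≈ -173.27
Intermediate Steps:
q = -24 (q = -8*3 = -24)
o(s, c) = 2 (o(s, c) = 0 + 2 = 2)
u(C) = -13 + C**2 - 24*C (u(C) = (C**2 - 24*C) - 13 = -13 + C**2 - 24*C)
u(-18)/429 - 350/o(18, -13) = (-13 + (-18)**2 - 24*(-18))/429 - 350/2 = (-13 + 324 + 432)*(1/429) - 350*1/2 = 743*(1/429) - 175 = 743/429 - 175 = -74332/429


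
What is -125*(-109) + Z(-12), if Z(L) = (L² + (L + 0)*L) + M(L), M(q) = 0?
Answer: 13913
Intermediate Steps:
Z(L) = 2*L² (Z(L) = (L² + (L + 0)*L) + 0 = (L² + L*L) + 0 = (L² + L²) + 0 = 2*L² + 0 = 2*L²)
-125*(-109) + Z(-12) = -125*(-109) + 2*(-12)² = 13625 + 2*144 = 13625 + 288 = 13913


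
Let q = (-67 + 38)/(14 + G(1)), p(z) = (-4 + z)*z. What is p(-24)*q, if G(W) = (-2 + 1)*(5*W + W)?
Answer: -2436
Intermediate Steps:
p(z) = z*(-4 + z)
G(W) = -6*W
q = -29/8 (q = (-67 + 38)/(14 - 6*1) = -29/(14 - 6) = -29/8 ≈ -3.6250)
p(-24)*q = -24*(-4 - 24)*(-29/8) = -24*(-28)*(-29/8) = 672*(-29/8) = -2436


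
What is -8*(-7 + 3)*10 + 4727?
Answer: 5047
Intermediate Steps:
-8*(-7 + 3)*10 + 4727 = -8*(-4)*10 + 4727 = 32*10 + 4727 = 320 + 4727 = 5047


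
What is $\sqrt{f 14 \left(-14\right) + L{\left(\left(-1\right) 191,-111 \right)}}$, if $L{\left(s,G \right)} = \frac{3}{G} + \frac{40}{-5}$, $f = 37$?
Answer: $\frac{i \sqrt{9938977}}{37} \approx 85.206 i$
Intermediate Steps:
$L{\left(s,G \right)} = -8 + \frac{3}{G}$ ($L{\left(s,G \right)} = \frac{3}{G} + 40 \left(- \frac{1}{5}\right) = \frac{3}{G} - 8 = -8 + \frac{3}{G}$)
$\sqrt{f 14 \left(-14\right) + L{\left(\left(-1\right) 191,-111 \right)}} = \sqrt{37 \cdot 14 \left(-14\right) - \left(8 - \frac{3}{-111}\right)} = \sqrt{518 \left(-14\right) + \left(-8 + 3 \left(- \frac{1}{111}\right)\right)} = \sqrt{-7252 - \frac{297}{37}} = \sqrt{- \frac{268621}{37}} = \frac{i \sqrt{9938977}}{37}$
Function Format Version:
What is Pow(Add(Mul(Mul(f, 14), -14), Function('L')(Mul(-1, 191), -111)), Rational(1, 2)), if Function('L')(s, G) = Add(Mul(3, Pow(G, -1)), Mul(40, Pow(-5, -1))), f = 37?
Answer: Mul(Rational(1, 37), I, Pow(9938977, Rational(1, 2))) ≈ Mul(85.206, I)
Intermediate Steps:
Function('L')(s, G) = Add(-8, Mul(3, Pow(G, -1))) (Function('L')(s, G) = Add(Mul(3, Pow(G, -1)), Mul(40, Rational(-1, 5))) = Add(Mul(3, Pow(G, -1)), -8) = Add(-8, Mul(3, Pow(G, -1))))
Pow(Add(Mul(Mul(f, 14), -14), Function('L')(Mul(-1, 191), -111)), Rational(1, 2)) = Pow(Add(Mul(Mul(37, 14), -14), Add(-8, Mul(3, Pow(-111, -1)))), Rational(1, 2)) = Pow(Add(Mul(518, -14), Add(-8, Mul(3, Rational(-1, 111)))), Rational(1, 2)) = Pow(Add(-7252, Add(-8, Rational(-1, 37))), Rational(1, 2)) = Pow(Add(-7252, Rational(-297, 37)), Rational(1, 2)) = Pow(Rational(-268621, 37), Rational(1, 2)) = Mul(Rational(1, 37), I, Pow(9938977, Rational(1, 2)))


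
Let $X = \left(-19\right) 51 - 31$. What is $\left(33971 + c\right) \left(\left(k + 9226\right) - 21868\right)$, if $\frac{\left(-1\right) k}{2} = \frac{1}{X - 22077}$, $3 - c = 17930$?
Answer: $- \frac{4680667447008}{23077} \approx -2.0283 \cdot 10^{8}$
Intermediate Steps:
$c = -17927$ ($c = 3 - 17930 = -17927$)
$X = -1000$ ($X = -969 - 31 = -1000$)
$k = \frac{2}{23077}$ ($k = - \frac{2}{-1000 - 22077} = - \frac{2}{-23077} = \left(-2\right) \left(- \frac{1}{23077}\right) = \frac{2}{23077} \approx 8.6666 \cdot 10^{-5}$)
$\left(33971 + c\right) \left(\left(k + 9226\right) - 21868\right) = \left(33971 - 17927\right) \left(\left(\frac{2}{23077} + 9226\right) - 21868\right) = 16044 \left(\frac{212908404}{23077} - 21868\right) = 16044 \left(- \frac{291739432}{23077}\right) = - \frac{4680667447008}{23077}$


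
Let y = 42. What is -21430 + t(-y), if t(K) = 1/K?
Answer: -900061/42 ≈ -21430.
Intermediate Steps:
-21430 + t(-y) = -21430 + 1/(-1*42) = -21430 + 1/(-42) = -21430 - 1/42 = -900061/42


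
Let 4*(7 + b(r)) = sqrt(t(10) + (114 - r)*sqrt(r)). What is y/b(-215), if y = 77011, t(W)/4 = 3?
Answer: -77011/(7 - sqrt(12 + 329*I*sqrt(215))/4) ≈ 2285.1 - 5293.6*I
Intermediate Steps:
t(W) = 12 (t(W) = 4*3 = 12)
b(r) = -7 + sqrt(12 + sqrt(r)*(114 - r))/4 (b(r) = -7 + sqrt(12 + (114 - r)*sqrt(r))/4 = -7 + sqrt(12 + sqrt(r)*(114 - r))/4)
y/b(-215) = 77011/(-7 + sqrt(12 - (-215)**(3/2) + 114*sqrt(-215))/4) = 77011/(-7 + sqrt(12 - (-215)*I*sqrt(215) + 114*(I*sqrt(215)))/4) = 77011/(-7 + sqrt(12 + 215*I*sqrt(215) + 114*I*sqrt(215))/4) = 77011/(-7 + sqrt(12 + 329*I*sqrt(215))/4)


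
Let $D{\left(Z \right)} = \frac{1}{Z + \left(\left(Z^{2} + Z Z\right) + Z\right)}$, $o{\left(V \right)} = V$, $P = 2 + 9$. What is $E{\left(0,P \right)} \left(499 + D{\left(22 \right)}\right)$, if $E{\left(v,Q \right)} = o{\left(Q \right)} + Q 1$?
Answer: $\frac{504989}{46} \approx 10978.0$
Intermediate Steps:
$P = 11$
$E{\left(v,Q \right)} = 2 Q$ ($E{\left(v,Q \right)} = Q + Q 1 = Q + Q = 2 Q$)
$D{\left(Z \right)} = \frac{1}{2 Z + 2 Z^{2}}$ ($D{\left(Z \right)} = \frac{1}{Z + \left(\left(Z^{2} + Z^{2}\right) + Z\right)} = \frac{1}{Z + \left(2 Z^{2} + Z\right)} = \frac{1}{Z + \left(Z + 2 Z^{2}\right)} = \frac{1}{2 Z + 2 Z^{2}}$)
$E{\left(0,P \right)} \left(499 + D{\left(22 \right)}\right) = 2 \cdot 11 \left(499 + \frac{1}{2 \cdot 22 \left(1 + 22\right)}\right) = 22 \left(499 + \frac{1}{2} \cdot \frac{1}{22} \cdot \frac{1}{23}\right) = 22 \left(499 + \frac{1}{1012}\right) = 22 \cdot \frac{504989}{1012} = \frac{504989}{46}$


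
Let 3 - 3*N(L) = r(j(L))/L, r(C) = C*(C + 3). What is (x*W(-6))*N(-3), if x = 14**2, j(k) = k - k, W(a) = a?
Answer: -1176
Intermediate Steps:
j(k) = 0
r(C) = C*(3 + C)
x = 196
N(L) = 1 (N(L) = 1 - 0*(3 + 0)/(3*L) = 1 - 0*3/(3*L) = 1 - 0/L = 1 - 1/3*0 = 1 + 0 = 1)
(x*W(-6))*N(-3) = (196*(-6))*1 = -1176*1 = -1176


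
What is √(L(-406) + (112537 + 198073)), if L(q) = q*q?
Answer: √475446 ≈ 689.53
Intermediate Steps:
L(q) = q²
√(L(-406) + (112537 + 198073)) = √((-406)² + (112537 + 198073)) = √(164836 + 310610) = √475446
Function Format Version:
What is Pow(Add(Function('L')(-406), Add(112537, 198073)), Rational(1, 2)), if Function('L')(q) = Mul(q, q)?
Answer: Pow(475446, Rational(1, 2)) ≈ 689.53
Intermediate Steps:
Function('L')(q) = Pow(q, 2)
Pow(Add(Function('L')(-406), Add(112537, 198073)), Rational(1, 2)) = Pow(Add(Pow(-406, 2), Add(112537, 198073)), Rational(1, 2)) = Pow(Add(164836, 310610), Rational(1, 2)) = Pow(475446, Rational(1, 2))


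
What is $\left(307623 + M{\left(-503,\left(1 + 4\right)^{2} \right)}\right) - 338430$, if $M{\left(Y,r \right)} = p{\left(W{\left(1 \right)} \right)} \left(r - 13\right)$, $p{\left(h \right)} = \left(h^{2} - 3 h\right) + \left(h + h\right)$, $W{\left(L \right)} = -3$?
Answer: $-30663$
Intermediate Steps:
$p{\left(h \right)} = h^{2} - h$ ($p{\left(h \right)} = \left(h^{2} - 3 h\right) + 2 h = h^{2} - h$)
$M{\left(Y,r \right)} = -156 + 12 r$ ($M{\left(Y,r \right)} = - 3 \left(-1 - 3\right) \left(r - 13\right) = \left(-3\right) \left(-4\right) \left(-13 + r\right) = 12 \left(-13 + r\right) = -156 + 12 r$)
$\left(307623 + M{\left(-503,\left(1 + 4\right)^{2} \right)}\right) - 338430 = \left(307623 - \left(156 - 12 \left(1 + 4\right)^{2}\right)\right) - 338430 = \left(307623 - \left(156 - 12 \cdot 5^{2}\right)\right) - 338430 = \left(307623 + \left(-156 + 12 \cdot 25\right)\right) - 338430 = \left(307623 + \left(-156 + 300\right)\right) - 338430 = \left(307623 + 144\right) - 338430 = 307767 - 338430 = -30663$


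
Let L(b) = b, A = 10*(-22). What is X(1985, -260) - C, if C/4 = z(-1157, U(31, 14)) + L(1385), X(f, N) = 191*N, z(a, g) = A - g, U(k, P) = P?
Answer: -54264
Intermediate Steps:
A = -220
z(a, g) = -220 - g
C = 4604 (C = 4*((-220 - 1*14) + 1385) = 4*((-220 - 14) + 1385) = 4*(-234 + 1385) = 4*1151 = 4604)
X(1985, -260) - C = 191*(-260) - 1*4604 = -49660 - 4604 = -54264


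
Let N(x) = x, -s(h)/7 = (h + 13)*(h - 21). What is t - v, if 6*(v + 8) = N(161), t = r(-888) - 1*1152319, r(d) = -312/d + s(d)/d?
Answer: -1017708059/888 ≈ -1.1461e+6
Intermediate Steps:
s(h) = -7*(-21 + h)*(13 + h) (s(h) = -7*(h + 13)*(h - 21) = -7*(13 + h)*(-21 + h) = -7*(-21 + h)*(13 + h))
r(d) = -312/d + (1911 - 7*d² + 56*d)/d
t = -339230445/296 (t = (56 - 7*(-888) + 1599/(-888)) - 1*1152319 = (56 + 6216 + 1599*(-1/888)) - 1152319 = (56 + 6216 - 533/296) - 1152319 = 1855979/296 - 1152319 = -339230445/296 ≈ -1.1460e+6)
v = 113/6 (v = -8 + (⅙)*161 = -8 + 161/6 = 113/6 ≈ 18.833)
t - v = -339230445/296 - 1*113/6 = -339230445/296 - 113/6 = -1017708059/888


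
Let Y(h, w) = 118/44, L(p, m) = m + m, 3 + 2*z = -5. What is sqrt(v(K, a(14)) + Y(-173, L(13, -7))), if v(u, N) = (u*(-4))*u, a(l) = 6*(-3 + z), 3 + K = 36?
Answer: I*sqrt(2107006)/22 ≈ 65.98*I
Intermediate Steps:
K = 33 (K = -3 + 36 = 33)
z = -4 (z = -3/2 + (1/2)*(-5) = -3/2 - 5/2 = -4)
a(l) = -42 (a(l) = 6*(-3 - 4) = 6*(-7) = -42)
L(p, m) = 2*m
v(u, N) = -4*u**2 (v(u, N) = (-4*u)*u = -4*u**2)
Y(h, w) = 59/22 (Y(h, w) = 118*(1/44) = 59/22)
sqrt(v(K, a(14)) + Y(-173, L(13, -7))) = sqrt(-4*33**2 + 59/22) = sqrt(-4*1089 + 59/22) = sqrt(-4356 + 59/22) = sqrt(-95773/22) = I*sqrt(2107006)/22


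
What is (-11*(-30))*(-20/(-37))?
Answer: 6600/37 ≈ 178.38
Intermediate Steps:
(-11*(-30))*(-20/(-37)) = 330*(-20*(-1/37)) = 330*(20/37) = 6600/37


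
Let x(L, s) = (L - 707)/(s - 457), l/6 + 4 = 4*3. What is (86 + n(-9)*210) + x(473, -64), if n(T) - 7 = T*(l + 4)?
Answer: -50392970/521 ≈ -96724.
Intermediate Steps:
l = 48 (l = -24 + 6*(4*3) = -24 + 6*12 = -24 + 72 = 48)
n(T) = 7 + 52*T (n(T) = 7 + T*(48 + 4) = 7 + T*52 = 7 + 52*T)
x(L, s) = (-707 + L)/(-457 + s)
(86 + n(-9)*210) + x(473, -64) = (86 + (7 + 52*(-9))*210) + (-707 + 473)/(-457 - 64) = (86 + (7 - 468)*210) - 234/(-521) = (86 - 461*210) - 1/521*(-234) = (86 - 96810) + 234/521 = -96724 + 234/521 = -50392970/521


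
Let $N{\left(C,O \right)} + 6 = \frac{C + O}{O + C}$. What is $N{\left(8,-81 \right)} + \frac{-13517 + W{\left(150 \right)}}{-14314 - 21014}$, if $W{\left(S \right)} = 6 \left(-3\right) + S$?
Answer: $- \frac{163255}{35328} \approx -4.6211$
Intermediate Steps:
$N{\left(C,O \right)} = -5$ ($N{\left(C,O \right)} = -6 + \frac{C + O}{O + C} = -6 + \frac{C + O}{C + O} = -6 + 1 = -5$)
$W{\left(S \right)} = -18 + S$
$N{\left(8,-81 \right)} + \frac{-13517 + W{\left(150 \right)}}{-14314 - 21014} = -5 + \frac{-13517 + \left(-18 + 150\right)}{-14314 - 21014} = -5 + \frac{-13517 + 132}{-35328} = -5 - - \frac{13385}{35328} = -5 + \frac{13385}{35328} = - \frac{163255}{35328}$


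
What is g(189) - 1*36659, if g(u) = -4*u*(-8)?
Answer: -30611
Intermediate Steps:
g(u) = 32*u
g(189) - 1*36659 = 32*189 - 1*36659 = 6048 - 36659 = -30611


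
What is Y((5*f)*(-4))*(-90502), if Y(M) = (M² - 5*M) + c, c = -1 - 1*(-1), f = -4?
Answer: -543012000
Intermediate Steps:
c = 0 (c = -1 + 1 = 0)
Y(M) = M² - 5*M (Y(M) = (M² - 5*M) + 0 = M² - 5*M)
Y((5*f)*(-4))*(-90502) = (((5*(-4))*(-4))*(-5 + (5*(-4))*(-4)))*(-90502) = ((-20*(-4))*(-5 - 20*(-4)))*(-90502) = (80*(-5 + 80))*(-90502) = (80*75)*(-90502) = 6000*(-90502) = -543012000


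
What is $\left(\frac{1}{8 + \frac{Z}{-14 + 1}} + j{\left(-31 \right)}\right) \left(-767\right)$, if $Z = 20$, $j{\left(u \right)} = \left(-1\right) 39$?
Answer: $\frac{2502721}{84} \approx 29794.0$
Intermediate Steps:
$j{\left(u \right)} = -39$
$\left(\frac{1}{8 + \frac{Z}{-14 + 1}} + j{\left(-31 \right)}\right) \left(-767\right) = \left(\frac{1}{8 + \frac{20}{-14 + 1}} - 39\right) \left(-767\right) = \left(\frac{1}{8 + \frac{20}{-13}} - 39\right) \left(-767\right) = \left(\frac{1}{8 + 20 \left(- \frac{1}{13}\right)} - 39\right) \left(-767\right) = \left(\frac{1}{8 - \frac{20}{13}} - 39\right) \left(-767\right) = \left(\frac{1}{\frac{84}{13}} - 39\right) \left(-767\right) = \left(\frac{13}{84} - 39\right) \left(-767\right) = \left(- \frac{3263}{84}\right) \left(-767\right) = \frac{2502721}{84}$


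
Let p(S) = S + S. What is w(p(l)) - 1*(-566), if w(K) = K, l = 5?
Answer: 576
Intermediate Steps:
p(S) = 2*S
w(p(l)) - 1*(-566) = 2*5 - 1*(-566) = 10 + 566 = 576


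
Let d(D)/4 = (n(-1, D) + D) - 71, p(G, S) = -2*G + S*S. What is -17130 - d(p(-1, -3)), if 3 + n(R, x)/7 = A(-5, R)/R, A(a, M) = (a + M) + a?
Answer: -17114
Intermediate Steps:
A(a, M) = M + 2*a (A(a, M) = (M + a) + a = M + 2*a)
p(G, S) = S² - 2*G (p(G, S) = -2*G + S² = S² - 2*G)
n(R, x) = -21 + 7*(-10 + R)/R (n(R, x) = -21 + 7*((R + 2*(-5))/R) = -21 + 7*((R - 10)/R) = -21 + 7*((-10 + R)/R) = -21 + 7*(-10 + R)/R)
d(D) = -60 + 4*D (d(D) = 4*(((-14 - 70/(-1)) + D) - 71) = 4*(((-14 - 70*(-1)) + D) - 71) = 4*(((-14 + 70) + D) - 71) = 4*((56 + D) - 71) = 4*(-15 + D) = -60 + 4*D)
-17130 - d(p(-1, -3)) = -17130 - (-60 + 4*((-3)² - 2*(-1))) = -17130 - (-60 + 4*(9 + 2)) = -17130 - (-60 + 4*11) = -17130 - (-60 + 44) = -17130 - 1*(-16) = -17130 + 16 = -17114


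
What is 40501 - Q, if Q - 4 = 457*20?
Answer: 31357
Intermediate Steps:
Q = 9144 (Q = 4 + 457*20 = 4 + 9140 = 9144)
40501 - Q = 40501 - 1*9144 = 40501 - 9144 = 31357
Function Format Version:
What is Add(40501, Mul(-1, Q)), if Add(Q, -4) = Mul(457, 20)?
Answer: 31357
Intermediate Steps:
Q = 9144 (Q = Add(4, Mul(457, 20)) = Add(4, 9140) = 9144)
Add(40501, Mul(-1, Q)) = Add(40501, Mul(-1, 9144)) = Add(40501, -9144) = 31357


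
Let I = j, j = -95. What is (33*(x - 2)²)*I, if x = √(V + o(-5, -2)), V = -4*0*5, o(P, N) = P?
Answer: 3135 + 12540*I*√5 ≈ 3135.0 + 28040.0*I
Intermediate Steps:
V = 0 (V = 0*5 = 0)
I = -95
x = I*√5 (x = √(0 - 5) = √(-5) = I*√5 ≈ 2.2361*I)
(33*(x - 2)²)*I = (33*(I*√5 - 2)²)*(-95) = (33*(-2 + I*√5)²)*(-95) = -3135*(-2 + I*√5)²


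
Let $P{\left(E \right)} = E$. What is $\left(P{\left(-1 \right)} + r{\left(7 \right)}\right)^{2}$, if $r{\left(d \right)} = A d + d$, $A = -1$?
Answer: $1$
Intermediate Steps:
$r{\left(d \right)} = 0$ ($r{\left(d \right)} = - d + d = 0$)
$\left(P{\left(-1 \right)} + r{\left(7 \right)}\right)^{2} = \left(-1 + 0\right)^{2} = \left(-1\right)^{2} = 1$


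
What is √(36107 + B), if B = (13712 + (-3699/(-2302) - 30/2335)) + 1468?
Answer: √59274130714825886/1075034 ≈ 226.47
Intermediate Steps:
B = 16320729741/1075034 (B = (13712 + (-3699*(-1/2302) - 30*1/2335)) + 1468 = (13712 + (3699/2302 - 6/467)) + 1468 = (13712 + 1713621/1075034) + 1468 = 14742579829/1075034 + 1468 = 16320729741/1075034 ≈ 15182.)
√(36107 + B) = √(36107 + 16320729741/1075034) = √(55136982379/1075034) = √59274130714825886/1075034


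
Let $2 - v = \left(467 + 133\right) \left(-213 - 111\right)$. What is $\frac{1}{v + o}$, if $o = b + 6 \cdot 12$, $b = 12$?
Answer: $\frac{1}{194486} \approx 5.1418 \cdot 10^{-6}$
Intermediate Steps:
$v = 194402$ ($v = 2 - \left(467 + 133\right) \left(-213 - 111\right) = 2 - 600 \left(-324\right) = 2 - -194400 = 2 + 194400 = 194402$)
$o = 84$ ($o = 12 + 6 \cdot 12 = 12 + 72 = 84$)
$\frac{1}{v + o} = \frac{1}{194402 + 84} = \frac{1}{194486}$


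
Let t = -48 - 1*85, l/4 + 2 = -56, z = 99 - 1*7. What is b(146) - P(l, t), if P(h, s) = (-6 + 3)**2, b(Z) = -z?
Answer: -101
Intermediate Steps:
z = 92 (z = 99 - 7 = 92)
l = -232 (l = -8 + 4*(-56) = -8 - 224 = -232)
b(Z) = -92 (b(Z) = -1*92 = -92)
t = -133 (t = -48 - 85 = -133)
P(h, s) = 9 (P(h, s) = (-3)**2 = 9)
b(146) - P(l, t) = -92 - 1*9 = -92 - 9 = -101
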